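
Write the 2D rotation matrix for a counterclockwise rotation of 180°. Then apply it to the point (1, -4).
R = [[-1, 0], [0, -1]]; R·(1, -4) = (-1, 4)

Rotation matrix formula: R(θ) = [[cos θ, -sin θ], [sin θ, cos θ]]
For θ = 180°:
cos(180°) = -1
sin(180°) = 0
R = [[-1, 0], [0, -1]]
Apply to (1, -4): [-1·1 + (0)·-4, 0·1 + -1·-4] = (-1, 4)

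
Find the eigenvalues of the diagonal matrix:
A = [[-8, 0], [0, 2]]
λ₁ = -8, λ₂ = 2

The characteristic polynomial of A is det(A - λI) = (-8 - λ)(2 - λ) = 0.
The roots are λ = -8 and λ = 2, so the eigenvalues are the diagonal entries.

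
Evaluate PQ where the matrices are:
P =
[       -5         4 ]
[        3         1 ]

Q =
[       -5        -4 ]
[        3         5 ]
PQ =
[       37        40 ]
[      -12        -7 ]

Matrix multiplication: (PQ)[i][j] = sum over k of P[i][k] * Q[k][j].
  (PQ)[0][0] = (-5)*(-5) + (4)*(3) = 37
  (PQ)[0][1] = (-5)*(-4) + (4)*(5) = 40
  (PQ)[1][0] = (3)*(-5) + (1)*(3) = -12
  (PQ)[1][1] = (3)*(-4) + (1)*(5) = -7
PQ =
[       37        40 ]
[      -12        -7 ]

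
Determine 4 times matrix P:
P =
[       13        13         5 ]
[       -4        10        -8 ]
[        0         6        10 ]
4P =
[       52        52        20 ]
[      -16        40       -32 ]
[        0        24        40 ]

Scalar multiplication is elementwise: (4P)[i][j] = 4 * P[i][j].
  (4P)[0][0] = 4 * (13) = 52
  (4P)[0][1] = 4 * (13) = 52
  (4P)[0][2] = 4 * (5) = 20
  (4P)[1][0] = 4 * (-4) = -16
  (4P)[1][1] = 4 * (10) = 40
  (4P)[1][2] = 4 * (-8) = -32
  (4P)[2][0] = 4 * (0) = 0
  (4P)[2][1] = 4 * (6) = 24
  (4P)[2][2] = 4 * (10) = 40
4P =
[       52        52        20 ]
[      -16        40       -32 ]
[        0        24        40 ]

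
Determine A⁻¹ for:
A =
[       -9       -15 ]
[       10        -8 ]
det(A) = 222
A⁻¹ =
[   -4/111      5/74 ]
[   -5/111     -3/74 ]

For a 2×2 matrix A = [[a, b], [c, d]] with det(A) ≠ 0, A⁻¹ = (1/det(A)) * [[d, -b], [-c, a]].
det(A) = (-9)*(-8) - (-15)*(10) = 72 + 150 = 222.
A⁻¹ = (1/222) * [[-8, 15], [-10, -9]].
Dividing each entry by 222 and reducing:
A⁻¹ =
[   -4/111      5/74 ]
[   -5/111     -3/74 ]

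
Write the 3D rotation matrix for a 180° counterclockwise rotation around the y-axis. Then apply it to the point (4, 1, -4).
R = [[-1, 0, 0], [0, 1, 0], [0, 0, -1]]; R·(4, 1, -4) = (-4, 1, 4)

Rotation matrix for 180° around y-axis:
cos(180°) = -1, sin(180°) = 0
R = [[-1, 0, 0], [0, 1, 0], [0, 0, -1]]
Apply to (4, 1, -4): R·[4, 1, -4]ᵀ = (-4, 1, 4)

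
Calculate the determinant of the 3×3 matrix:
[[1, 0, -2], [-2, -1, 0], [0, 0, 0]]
0

Expansion along first row:
det = 1·det([[-1,0],[0,0]]) - 0·det([[-2,0],[0,0]]) + -2·det([[-2,-1],[0,0]])
    = 1·(-1·0 - 0·0) - 0·(-2·0 - 0·0) + -2·(-2·0 - -1·0)
    = 1·0 - 0·0 + -2·0
    = 0 + 0 + 0 = 0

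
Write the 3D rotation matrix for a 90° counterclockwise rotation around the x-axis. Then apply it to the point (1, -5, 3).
R = [[1, 0, 0], [0, 0, -1], [0, 1, 0]]; R·(1, -5, 3) = (1, -3, -5)

Rotation matrix for 90° around x-axis:
cos(90°) = 0, sin(90°) = 1
R = [[1, 0, 0], [0, 0, -1], [0, 1, 0]]
Apply to (1, -5, 3): R·[1, -5, 3]ᵀ = (1, -3, -5)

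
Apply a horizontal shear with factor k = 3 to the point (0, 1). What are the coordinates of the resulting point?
(3, 1)

Shear matrix for horizontal shear with factor k = 3:
[[1, 3], [0, 1]]
Result: (0, 1) → (3, 1)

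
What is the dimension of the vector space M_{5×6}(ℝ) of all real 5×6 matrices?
Dimension = 30

A real 5×6 matrix is determined by its 5·6 = 30 independent entries.
A standard basis is {E_ij : 1 ≤ i ≤ 5, 1 ≤ j ≤ 6}, where E_ij has a 1 in position (i, j) and 0 elsewhere — there are 30 such matrices, and they are linearly independent and span M_{5×6}(ℝ).
Therefore dim(M_{5×6}(ℝ)) = 30.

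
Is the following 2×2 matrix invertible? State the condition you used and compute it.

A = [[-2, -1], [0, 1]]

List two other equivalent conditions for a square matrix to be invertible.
Yes, invertible; det(A) = -2 ≠ 0. Equivalent conditions: rank(A) = 2; Ax = 0 has only the trivial solution; 0 is not an eigenvalue; the columns of A are linearly independent.

To check invertibility, compute det(A).
The given matrix is triangular, so det(A) equals the product of its diagonal entries = -2 ≠ 0.
Since det(A) ≠ 0, A is invertible.
Equivalent conditions for a square matrix A to be invertible:
- rank(A) = 2 (full rank).
- The homogeneous system Ax = 0 has only the trivial solution x = 0.
- 0 is not an eigenvalue of A.
- The columns (equivalently rows) of A are linearly independent.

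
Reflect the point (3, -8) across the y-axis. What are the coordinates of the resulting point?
(-3, -8)

Reflection across y-axis: (3, -8) → (-3, -8)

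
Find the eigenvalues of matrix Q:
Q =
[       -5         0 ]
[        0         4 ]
λ = -5, 4

Solve det(Q - λI) = 0. For a 2×2 matrix the characteristic equation is λ² - (trace)λ + det = 0.
trace(Q) = a + d = -5 + 4 = -1.
det(Q) = a*d - b*c = (-5)*(4) - (0)*(0) = -20 - 0 = -20.
Characteristic equation: λ² - (-1)λ + (-20) = 0.
Discriminant = (-1)² - 4*(-20) = 1 + 80 = 81.
λ = (-1 ± √81) / 2 = (-1 ± 9) / 2 = -5, 4.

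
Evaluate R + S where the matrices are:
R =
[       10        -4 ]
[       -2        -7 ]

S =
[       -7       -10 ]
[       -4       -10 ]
R + S =
[        3       -14 ]
[       -6       -17 ]

Matrix addition is elementwise: (R+S)[i][j] = R[i][j] + S[i][j].
  (R+S)[0][0] = (10) + (-7) = 3
  (R+S)[0][1] = (-4) + (-10) = -14
  (R+S)[1][0] = (-2) + (-4) = -6
  (R+S)[1][1] = (-7) + (-10) = -17
R + S =
[        3       -14 ]
[       -6       -17 ]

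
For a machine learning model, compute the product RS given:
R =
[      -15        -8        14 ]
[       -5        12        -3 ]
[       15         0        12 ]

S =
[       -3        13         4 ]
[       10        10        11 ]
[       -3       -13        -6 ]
RS =
[      -77      -457      -232 ]
[      144        94       130 ]
[      -81        39       -12 ]

Matrix multiplication: (RS)[i][j] = sum over k of R[i][k] * S[k][j].
  (RS)[0][0] = (-15)*(-3) + (-8)*(10) + (14)*(-3) = -77
  (RS)[0][1] = (-15)*(13) + (-8)*(10) + (14)*(-13) = -457
  (RS)[0][2] = (-15)*(4) + (-8)*(11) + (14)*(-6) = -232
  (RS)[1][0] = (-5)*(-3) + (12)*(10) + (-3)*(-3) = 144
  (RS)[1][1] = (-5)*(13) + (12)*(10) + (-3)*(-13) = 94
  (RS)[1][2] = (-5)*(4) + (12)*(11) + (-3)*(-6) = 130
  (RS)[2][0] = (15)*(-3) + (0)*(10) + (12)*(-3) = -81
  (RS)[2][1] = (15)*(13) + (0)*(10) + (12)*(-13) = 39
  (RS)[2][2] = (15)*(4) + (0)*(11) + (12)*(-6) = -12
RS =
[      -77      -457      -232 ]
[      144        94       130 ]
[      -81        39       -12 ]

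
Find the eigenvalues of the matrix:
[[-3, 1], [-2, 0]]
λ = -2 and λ = -1

Characteristic equation: det(A - λI) = 0
λ² - (trace)λ + (det) = 0
λ² - (-3)λ + (2) = 0
λ² + 3λ + 2 = 0
Solving: λ = -2, -1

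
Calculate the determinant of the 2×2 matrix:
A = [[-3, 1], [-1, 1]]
-2

For A = [[a, b], [c, d]], det(A) = a*d - b*c.
det(A) = (-3)*(1) - (1)*(-1) = -3 - -1 = -2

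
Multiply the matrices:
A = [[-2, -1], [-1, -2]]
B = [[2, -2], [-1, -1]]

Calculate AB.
[[-3, 5], [0, 4]]

Each entry (i,j) of AB = sum over k of A[i][k]*B[k][j].
(AB)[0][0] = (-2)*(2) + (-1)*(-1) = -3
(AB)[0][1] = (-2)*(-2) + (-1)*(-1) = 5
(AB)[1][0] = (-1)*(2) + (-2)*(-1) = 0
(AB)[1][1] = (-1)*(-2) + (-2)*(-1) = 4
AB = [[-3, 5], [0, 4]]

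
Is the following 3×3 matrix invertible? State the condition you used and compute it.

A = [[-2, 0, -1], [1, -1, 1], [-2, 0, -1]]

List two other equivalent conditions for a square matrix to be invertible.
No, not invertible; det(A) = 0 (two rows are equal, so the rows are linearly dependent). Equivalent conditions (failing for this A): rank(A) < 3; Ax = 0 has non-trivial solutions; 0 is an eigenvalue; the columns are linearly dependent.

To check invertibility, compute det(A).
In this matrix, row 0 and the last row are identical, so one row is a scalar multiple of another and the rows are linearly dependent.
A matrix with linearly dependent rows has det = 0 and is not invertible.
Equivalent failed conditions:
- rank(A) < 3.
- Ax = 0 has non-trivial solutions.
- 0 is an eigenvalue.
- The columns are linearly dependent.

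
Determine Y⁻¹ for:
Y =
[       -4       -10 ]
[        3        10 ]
det(Y) = -10
Y⁻¹ =
[       -1        -1 ]
[     3/10       2/5 ]

For a 2×2 matrix Y = [[a, b], [c, d]] with det(Y) ≠ 0, Y⁻¹ = (1/det(Y)) * [[d, -b], [-c, a]].
det(Y) = (-4)*(10) - (-10)*(3) = -40 + 30 = -10.
Y⁻¹ = (1/-10) * [[10, 10], [-3, -4]].
Dividing each entry by -10 and reducing:
Y⁻¹ =
[       -1        -1 ]
[     3/10       2/5 ]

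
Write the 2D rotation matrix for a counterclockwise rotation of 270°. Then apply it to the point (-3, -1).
R = [[0, 1], [-1, 0]]; R·(-3, -1) = (-1, 3)

Rotation matrix formula: R(θ) = [[cos θ, -sin θ], [sin θ, cos θ]]
For θ = 270°:
cos(270°) = 0
sin(270°) = -1
R = [[0, 1], [-1, 0]]
Apply to (-3, -1): [0·-3 + (1)·-1, -1·-3 + 0·-1] = (-1, 3)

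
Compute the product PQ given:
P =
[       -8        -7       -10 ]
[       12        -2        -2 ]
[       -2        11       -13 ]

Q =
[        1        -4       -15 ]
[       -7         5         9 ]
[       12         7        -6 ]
PQ =
[      -79       -73       117 ]
[        2       -72      -186 ]
[     -235       -28       207 ]

Matrix multiplication: (PQ)[i][j] = sum over k of P[i][k] * Q[k][j].
  (PQ)[0][0] = (-8)*(1) + (-7)*(-7) + (-10)*(12) = -79
  (PQ)[0][1] = (-8)*(-4) + (-7)*(5) + (-10)*(7) = -73
  (PQ)[0][2] = (-8)*(-15) + (-7)*(9) + (-10)*(-6) = 117
  (PQ)[1][0] = (12)*(1) + (-2)*(-7) + (-2)*(12) = 2
  (PQ)[1][1] = (12)*(-4) + (-2)*(5) + (-2)*(7) = -72
  (PQ)[1][2] = (12)*(-15) + (-2)*(9) + (-2)*(-6) = -186
  (PQ)[2][0] = (-2)*(1) + (11)*(-7) + (-13)*(12) = -235
  (PQ)[2][1] = (-2)*(-4) + (11)*(5) + (-13)*(7) = -28
  (PQ)[2][2] = (-2)*(-15) + (11)*(9) + (-13)*(-6) = 207
PQ =
[      -79       -73       117 ]
[        2       -72      -186 ]
[     -235       -28       207 ]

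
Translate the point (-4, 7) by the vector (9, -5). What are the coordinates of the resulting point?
(5, 2)

Translation by (9, -5):
x' = -4 + 9 = 5
y' = 7 + -5 = 2
Homogeneous matrix: [[1, 0, 9], [0, 1, -5], [0, 0, 1]]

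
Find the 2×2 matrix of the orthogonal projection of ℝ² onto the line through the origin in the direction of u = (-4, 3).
[[16/25, -12/25], [-12/25, 9/25]]

The orthogonal projection onto the line spanned by a nonzero vector u = (a, b) has matrix P = (u uᵀ) / (uᵀ u) = (1/(a² + b²)) · [[a², ab], [ab, b²]].
Here u = (-4, 3), so a² + b² = 16 + 9 = 25.
P = (1/25) · [[16, -12], [-12, 9]] = [[16/25, -12/25], [-12/25, 9/25]].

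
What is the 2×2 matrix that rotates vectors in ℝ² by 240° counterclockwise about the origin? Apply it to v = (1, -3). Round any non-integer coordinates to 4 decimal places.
R = [[-1/2, √3/2], [-√3/2, -1/2]]; R·v = (-3.0981, 0.6340)

A counterclockwise rotation by angle θ in ℝ² has matrix R(θ) = [[cos θ, -sin θ], [sin θ, cos θ]].
For θ = 240°: cos θ = -1/2, sin θ = -√3/2.
R(240°) = [[-1/2, √3/2], [-√3/2, -1/2]].
R·v = [-1/2·1 + (√3/2)·-3, -√3/2·1 + -1/2·-3] = (-3.0981, 0.6340).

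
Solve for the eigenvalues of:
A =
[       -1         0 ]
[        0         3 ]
λ = -1, 3

Solve det(A - λI) = 0. For a 2×2 matrix the characteristic equation is λ² - (trace)λ + det = 0.
trace(A) = a + d = -1 + 3 = 2.
det(A) = a*d - b*c = (-1)*(3) - (0)*(0) = -3 - 0 = -3.
Characteristic equation: λ² - (2)λ + (-3) = 0.
Discriminant = (2)² - 4*(-3) = 4 + 12 = 16.
λ = (2 ± √16) / 2 = (2 ± 4) / 2 = -1, 3.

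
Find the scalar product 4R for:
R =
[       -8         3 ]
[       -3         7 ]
4R =
[      -32        12 ]
[      -12        28 ]

Scalar multiplication is elementwise: (4R)[i][j] = 4 * R[i][j].
  (4R)[0][0] = 4 * (-8) = -32
  (4R)[0][1] = 4 * (3) = 12
  (4R)[1][0] = 4 * (-3) = -12
  (4R)[1][1] = 4 * (7) = 28
4R =
[      -32        12 ]
[      -12        28 ]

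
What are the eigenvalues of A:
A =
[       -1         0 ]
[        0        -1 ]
λ = -1, -1

Solve det(A - λI) = 0. For a 2×2 matrix the characteristic equation is λ² - (trace)λ + det = 0.
trace(A) = a + d = -1 - 1 = -2.
det(A) = a*d - b*c = (-1)*(-1) - (0)*(0) = 1 - 0 = 1.
Characteristic equation: λ² - (-2)λ + (1) = 0.
Discriminant = (-2)² - 4*(1) = 4 - 4 = 0.
λ = (-2 ± √0) / 2 = (-2 ± 0) / 2 = -1, -1.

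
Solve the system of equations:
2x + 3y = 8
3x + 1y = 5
x = 1, y = 2

Use elimination (row reduction):
Equation 1: 2x + 3y = 8.
Equation 2: 3x + 1y = 5.
Multiply Eq1 by 3 and Eq2 by 2: 6x + 9y = 24;  6x + 2y = 10.
Subtract: (-7)y = -14, so y = 2.
Back-substitute into Eq1: 2x + 3*(2) = 8, so x = 1.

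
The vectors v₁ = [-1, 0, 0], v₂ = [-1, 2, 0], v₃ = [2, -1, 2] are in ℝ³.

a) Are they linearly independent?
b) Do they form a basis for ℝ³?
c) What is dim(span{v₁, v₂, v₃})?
Yes independent, yes basis, dim = 3

Stack v₁, v₂, v₃ as rows of a 3×3 matrix.
[[-1, 0, 0]; [-1, 2, 0]; [2, -1, 2]] is already lower triangular with nonzero diagonal entries (-1, 2, 2), so its determinant is the product of the diagonal entries, det = (-1)·(2)·(2) = -4 ≠ 0, and the rows are linearly independent.
Three linearly independent vectors in ℝ³ form a basis for ℝ³, so dim(span{v₁,v₂,v₃}) = 3.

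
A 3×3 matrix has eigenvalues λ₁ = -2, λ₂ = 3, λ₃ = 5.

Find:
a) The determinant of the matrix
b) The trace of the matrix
det = -30, trace = 6

Two standard eigenvalue identities:
- det(A) equals the product of the eigenvalues (counted with multiplicity).
- trace(A) equals the sum of the eigenvalues.
det(A) = (-2)*(3)*(5) = -30.
trace(A) = -2 + 3 + 5 = 6.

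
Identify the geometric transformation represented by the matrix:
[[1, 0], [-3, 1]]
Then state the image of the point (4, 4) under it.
vertical shear with factor -3; image of (4, 4) is (4, -8)

The matrix [[1, 0], [k, 1]] sends (x, y) to (x, -3x + y), leaving the x-coordinate fixed: a vertical shear.
The matrix [[1, 0], [-3, 1]] represents: vertical shear with factor -3.
Applying it to (4, 4): [1·4 + 0·4, -3·4 + 1·4] = (4, -8).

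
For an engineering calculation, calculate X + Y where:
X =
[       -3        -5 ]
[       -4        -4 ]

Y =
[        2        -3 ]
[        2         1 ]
X + Y =
[       -1        -8 ]
[       -2        -3 ]

Matrix addition is elementwise: (X+Y)[i][j] = X[i][j] + Y[i][j].
  (X+Y)[0][0] = (-3) + (2) = -1
  (X+Y)[0][1] = (-5) + (-3) = -8
  (X+Y)[1][0] = (-4) + (2) = -2
  (X+Y)[1][1] = (-4) + (1) = -3
X + Y =
[       -1        -8 ]
[       -2        -3 ]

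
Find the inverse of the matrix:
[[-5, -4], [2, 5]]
[[-5/17, -4/17], [2/17, 5/17]]

For [[a,b],[c,d]], inverse = (1/det)·[[d,-b],[-c,a]]
det = -5·5 - -4·2 = -17
Inverse = (1/-17)·[[5, 4], [-2, -5]]
        = [[-5/17, -4/17], [2/17, 5/17]]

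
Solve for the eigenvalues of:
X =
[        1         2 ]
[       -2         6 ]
λ = 2, 5

Solve det(X - λI) = 0. For a 2×2 matrix the characteristic equation is λ² - (trace)λ + det = 0.
trace(X) = a + d = 1 + 6 = 7.
det(X) = a*d - b*c = (1)*(6) - (2)*(-2) = 6 + 4 = 10.
Characteristic equation: λ² - (7)λ + (10) = 0.
Discriminant = (7)² - 4*(10) = 49 - 40 = 9.
λ = (7 ± √9) / 2 = (7 ± 3) / 2 = 2, 5.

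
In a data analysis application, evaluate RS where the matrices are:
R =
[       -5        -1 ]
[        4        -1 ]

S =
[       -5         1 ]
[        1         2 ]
RS =
[       24        -7 ]
[      -21         2 ]

Matrix multiplication: (RS)[i][j] = sum over k of R[i][k] * S[k][j].
  (RS)[0][0] = (-5)*(-5) + (-1)*(1) = 24
  (RS)[0][1] = (-5)*(1) + (-1)*(2) = -7
  (RS)[1][0] = (4)*(-5) + (-1)*(1) = -21
  (RS)[1][1] = (4)*(1) + (-1)*(2) = 2
RS =
[       24        -7 ]
[      -21         2 ]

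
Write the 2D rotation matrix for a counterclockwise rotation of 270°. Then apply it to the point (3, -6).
R = [[0, 1], [-1, 0]]; R·(3, -6) = (-6, -3)

Rotation matrix formula: R(θ) = [[cos θ, -sin θ], [sin θ, cos θ]]
For θ = 270°:
cos(270°) = 0
sin(270°) = -1
R = [[0, 1], [-1, 0]]
Apply to (3, -6): [0·3 + (1)·-6, -1·3 + 0·-6] = (-6, -3)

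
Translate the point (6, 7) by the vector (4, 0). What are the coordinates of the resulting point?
(10, 7)

Translation by (4, 0):
x' = 6 + 4 = 10
y' = 7 + 0 = 7
Homogeneous matrix: [[1, 0, 4], [0, 1, 0], [0, 0, 1]]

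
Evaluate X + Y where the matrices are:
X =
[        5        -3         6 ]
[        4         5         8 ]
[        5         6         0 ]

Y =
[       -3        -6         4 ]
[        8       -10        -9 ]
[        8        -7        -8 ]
X + Y =
[        2        -9        10 ]
[       12        -5        -1 ]
[       13        -1        -8 ]

Matrix addition is elementwise: (X+Y)[i][j] = X[i][j] + Y[i][j].
  (X+Y)[0][0] = (5) + (-3) = 2
  (X+Y)[0][1] = (-3) + (-6) = -9
  (X+Y)[0][2] = (6) + (4) = 10
  (X+Y)[1][0] = (4) + (8) = 12
  (X+Y)[1][1] = (5) + (-10) = -5
  (X+Y)[1][2] = (8) + (-9) = -1
  (X+Y)[2][0] = (5) + (8) = 13
  (X+Y)[2][1] = (6) + (-7) = -1
  (X+Y)[2][2] = (0) + (-8) = -8
X + Y =
[        2        -9        10 ]
[       12        -5        -1 ]
[       13        -1        -8 ]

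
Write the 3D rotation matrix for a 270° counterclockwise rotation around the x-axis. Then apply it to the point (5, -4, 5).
R = [[1, 0, 0], [0, 0, 1], [0, -1, 0]]; R·(5, -4, 5) = (5, 5, 4)

Rotation matrix for 270° around x-axis:
cos(270°) = 0, sin(270°) = -1
R = [[1, 0, 0], [0, 0, 1], [0, -1, 0]]
Apply to (5, -4, 5): R·[5, -4, 5]ᵀ = (5, 5, 4)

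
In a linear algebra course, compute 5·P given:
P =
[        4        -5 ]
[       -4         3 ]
5P =
[       20       -25 ]
[      -20        15 ]

Scalar multiplication is elementwise: (5P)[i][j] = 5 * P[i][j].
  (5P)[0][0] = 5 * (4) = 20
  (5P)[0][1] = 5 * (-5) = -25
  (5P)[1][0] = 5 * (-4) = -20
  (5P)[1][1] = 5 * (3) = 15
5P =
[       20       -25 ]
[      -20        15 ]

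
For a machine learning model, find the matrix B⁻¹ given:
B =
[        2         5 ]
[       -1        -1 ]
det(B) = 3
B⁻¹ =
[     -1/3      -5/3 ]
[      1/3       2/3 ]

For a 2×2 matrix B = [[a, b], [c, d]] with det(B) ≠ 0, B⁻¹ = (1/det(B)) * [[d, -b], [-c, a]].
det(B) = (2)*(-1) - (5)*(-1) = -2 + 5 = 3.
B⁻¹ = (1/3) * [[-1, -5], [1, 2]].
Dividing each entry by 3 and reducing:
B⁻¹ =
[     -1/3      -5/3 ]
[      1/3       2/3 ]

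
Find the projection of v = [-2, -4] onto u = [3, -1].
[-3/5, 1/5]

The projection of v onto u is proj_u(v) = ((v·u) / (u·u)) · u.
v·u = (-2)*(3) + (-4)*(-1) = -2.
u·u = (3)*(3) + (-1)*(-1) = 10.
coefficient = -2 / 10 = -1/5.
proj_u(v) = -1/5 · [3, -1] = [-3/5, 1/5].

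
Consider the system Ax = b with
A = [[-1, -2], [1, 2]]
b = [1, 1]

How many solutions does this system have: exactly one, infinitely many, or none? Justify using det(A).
No solution

det(A) = (-1)*(2) - (-2)*(1) = 0, so A is singular.
The column space of A is span(column 1) = span([-1, 1]).
b = [1, 1] is not a scalar multiple of column 1, so b ∉ column space and the system is inconsistent — no solution.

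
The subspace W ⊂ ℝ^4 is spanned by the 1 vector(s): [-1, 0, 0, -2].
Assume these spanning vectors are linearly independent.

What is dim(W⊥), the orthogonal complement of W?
dim(W⊥) = 3

For any subspace W of ℝ^n, dim(W) + dim(W⊥) = n (the whole-space dimension).
Here the given 1 vectors are linearly independent, so dim(W) = 1.
Thus dim(W⊥) = n - dim(W) = 4 - 1 = 3.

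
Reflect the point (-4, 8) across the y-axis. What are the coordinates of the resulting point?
(4, 8)

Reflection across y-axis: (-4, 8) → (4, 8)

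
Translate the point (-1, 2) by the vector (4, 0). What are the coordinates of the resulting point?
(3, 2)

Translation by (4, 0):
x' = -1 + 4 = 3
y' = 2 + 0 = 2
Homogeneous matrix: [[1, 0, 4], [0, 1, 0], [0, 0, 1]]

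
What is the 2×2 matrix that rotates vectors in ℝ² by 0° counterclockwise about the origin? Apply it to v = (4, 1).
R = [[1, 0], [0, 1]]; R·v = (4, 1)

A counterclockwise rotation by angle θ in ℝ² has matrix R(θ) = [[cos θ, -sin θ], [sin θ, cos θ]].
For θ = 0°: cos θ = 1, sin θ = 0.
R(0°) = [[1, 0], [0, 1]].
R·v = [1·4 + (0)·1, 0·4 + 1·1] = (4, 1).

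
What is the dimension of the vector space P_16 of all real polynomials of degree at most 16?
Dimension = 17

A polynomial of degree at most 16 can be written as a₀ + a₁x + a₂x² + … + a_16x^16, with 17 free coefficients a₀, …, a_16.
The set {1, x, x², …, x^16} is a basis: it spans P_16 (every such polynomial is a linear combination of these) and is linearly independent (a polynomial is zero iff all its coefficients are zero).
Therefore dim(P_16) = 16 + 1 = 17.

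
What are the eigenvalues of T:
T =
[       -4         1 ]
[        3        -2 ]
λ = -5, -1

Solve det(T - λI) = 0. For a 2×2 matrix the characteristic equation is λ² - (trace)λ + det = 0.
trace(T) = a + d = -4 - 2 = -6.
det(T) = a*d - b*c = (-4)*(-2) - (1)*(3) = 8 - 3 = 5.
Characteristic equation: λ² - (-6)λ + (5) = 0.
Discriminant = (-6)² - 4*(5) = 36 - 20 = 16.
λ = (-6 ± √16) / 2 = (-6 ± 4) / 2 = -5, -1.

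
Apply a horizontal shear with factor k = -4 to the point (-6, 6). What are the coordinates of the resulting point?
(-30, 6)

Shear matrix for horizontal shear with factor k = -4:
[[1, -4], [0, 1]]
Result: (-6, 6) → (-30, 6)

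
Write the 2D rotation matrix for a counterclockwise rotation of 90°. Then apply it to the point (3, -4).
R = [[0, -1], [1, 0]]; R·(3, -4) = (4, 3)

Rotation matrix formula: R(θ) = [[cos θ, -sin θ], [sin θ, cos θ]]
For θ = 90°:
cos(90°) = 0
sin(90°) = 1
R = [[0, -1], [1, 0]]
Apply to (3, -4): [0·3 + (-1)·-4, 1·3 + 0·-4] = (4, 3)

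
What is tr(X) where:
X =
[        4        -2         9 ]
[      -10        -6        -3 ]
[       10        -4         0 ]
tr(X) = 4 - 6 + 0 = -2

The trace of a square matrix is the sum of its diagonal entries.
Diagonal entries of X: X[0][0] = 4, X[1][1] = -6, X[2][2] = 0.
tr(X) = 4 - 6 + 0 = -2.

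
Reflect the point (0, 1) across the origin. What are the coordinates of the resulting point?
(0, -1)

Reflection across origin: (0, 1) → (0, -1)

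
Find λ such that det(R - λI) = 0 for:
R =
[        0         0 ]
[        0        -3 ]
λ = -3, 0

Solve det(R - λI) = 0. For a 2×2 matrix the characteristic equation is λ² - (trace)λ + det = 0.
trace(R) = a + d = 0 - 3 = -3.
det(R) = a*d - b*c = (0)*(-3) - (0)*(0) = 0 - 0 = 0.
Characteristic equation: λ² - (-3)λ + (0) = 0.
Discriminant = (-3)² - 4*(0) = 9 - 0 = 9.
λ = (-3 ± √9) / 2 = (-3 ± 3) / 2 = -3, 0.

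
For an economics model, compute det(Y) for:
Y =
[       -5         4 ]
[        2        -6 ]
det(Y) = 22

For a 2×2 matrix [[a, b], [c, d]], det = a*d - b*c.
det(Y) = (-5)*(-6) - (4)*(2) = 30 - 8 = 22.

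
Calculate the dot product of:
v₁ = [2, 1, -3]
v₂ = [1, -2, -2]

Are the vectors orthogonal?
6, No

The dot product is the sum of products of corresponding components.
v₁·v₂ = (2)*(1) + (1)*(-2) + (-3)*(-2) = 2 - 2 + 6 = 6.
Two vectors are orthogonal iff their dot product is 0; here the dot product is 6, so the vectors are not orthogonal.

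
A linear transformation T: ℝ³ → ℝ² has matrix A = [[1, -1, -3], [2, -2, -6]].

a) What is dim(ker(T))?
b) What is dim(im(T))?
dim(ker) = 2, dim(im) = 1

Observe that row 2 = 2 × row 1 (so the rows are linearly dependent).
Thus rank(A) = 1 (only one linearly independent row).
dim(im(T)) = rank(A) = 1.
By the rank-nullity theorem applied to T: ℝ³ → ℝ², rank(A) + nullity(A) = 3 (the domain dimension), so dim(ker(T)) = 3 - 1 = 2.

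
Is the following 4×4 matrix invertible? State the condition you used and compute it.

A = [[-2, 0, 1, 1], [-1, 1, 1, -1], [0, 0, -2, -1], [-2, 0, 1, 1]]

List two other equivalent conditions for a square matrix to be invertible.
No, not invertible; det(A) = 0 (two rows are equal, so the rows are linearly dependent). Equivalent conditions (failing for this A): rank(A) < 4; Ax = 0 has non-trivial solutions; 0 is an eigenvalue; the columns are linearly dependent.

To check invertibility, compute det(A).
In this matrix, row 0 and the last row are identical, so one row is a scalar multiple of another and the rows are linearly dependent.
A matrix with linearly dependent rows has det = 0 and is not invertible.
Equivalent failed conditions:
- rank(A) < 4.
- Ax = 0 has non-trivial solutions.
- 0 is an eigenvalue.
- The columns are linearly dependent.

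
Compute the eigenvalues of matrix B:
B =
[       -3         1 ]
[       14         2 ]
λ = -5, 4

Solve det(B - λI) = 0. For a 2×2 matrix the characteristic equation is λ² - (trace)λ + det = 0.
trace(B) = a + d = -3 + 2 = -1.
det(B) = a*d - b*c = (-3)*(2) - (1)*(14) = -6 - 14 = -20.
Characteristic equation: λ² - (-1)λ + (-20) = 0.
Discriminant = (-1)² - 4*(-20) = 1 + 80 = 81.
λ = (-1 ± √81) / 2 = (-1 ± 9) / 2 = -5, 4.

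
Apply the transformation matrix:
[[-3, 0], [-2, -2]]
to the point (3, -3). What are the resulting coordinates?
(-9, 0)

Matrix multiplication:
[[-3, 0], [-2, -2]] × [3, -3]ᵀ
= [-3×3 + 0×-3, -2×3 + -2×-3]ᵀ
= [-9.0000, 0.0000]ᵀ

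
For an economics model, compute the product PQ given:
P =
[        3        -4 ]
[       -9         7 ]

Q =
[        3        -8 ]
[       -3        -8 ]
PQ =
[       21         8 ]
[      -48        16 ]

Matrix multiplication: (PQ)[i][j] = sum over k of P[i][k] * Q[k][j].
  (PQ)[0][0] = (3)*(3) + (-4)*(-3) = 21
  (PQ)[0][1] = (3)*(-8) + (-4)*(-8) = 8
  (PQ)[1][0] = (-9)*(3) + (7)*(-3) = -48
  (PQ)[1][1] = (-9)*(-8) + (7)*(-8) = 16
PQ =
[       21         8 ]
[      -48        16 ]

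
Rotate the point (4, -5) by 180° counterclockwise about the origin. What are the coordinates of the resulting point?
(-4, 5)

Rotation matrix R(θ) = [[cos θ, -sin θ], [sin θ, cos θ]]; for θ = 180°:
R = [[-1, 0], [0, -1]]
Result: R × [4, -5]ᵀ = [-1·4 + (0)·-5, 0·4 + (-1)·-5]ᵀ = (-4, 5)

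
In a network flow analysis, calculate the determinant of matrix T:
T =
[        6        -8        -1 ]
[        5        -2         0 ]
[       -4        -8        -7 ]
det(T) = -148

Expand along row 0 (cofactor expansion): det(T) = a*(e*i - f*h) - b*(d*i - f*g) + c*(d*h - e*g), where the 3×3 is [[a, b, c], [d, e, f], [g, h, i]].
Minor M_00 = (-2)*(-7) - (0)*(-8) = 14 - 0 = 14.
Minor M_01 = (5)*(-7) - (0)*(-4) = -35 - 0 = -35.
Minor M_02 = (5)*(-8) - (-2)*(-4) = -40 - 8 = -48.
det(T) = (6)*(14) - (-8)*(-35) + (-1)*(-48) = 84 - 280 + 48 = -148.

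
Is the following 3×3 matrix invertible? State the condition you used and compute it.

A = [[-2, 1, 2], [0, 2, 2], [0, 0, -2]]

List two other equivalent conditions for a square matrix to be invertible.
Yes, invertible; det(A) = 8 ≠ 0. Equivalent conditions: rank(A) = 3; Ax = 0 has only the trivial solution; 0 is not an eigenvalue; the columns of A are linearly independent.

To check invertibility, compute det(A).
The given matrix is triangular, so det(A) equals the product of its diagonal entries = 8 ≠ 0.
Since det(A) ≠ 0, A is invertible.
Equivalent conditions for a square matrix A to be invertible:
- rank(A) = 3 (full rank).
- The homogeneous system Ax = 0 has only the trivial solution x = 0.
- 0 is not an eigenvalue of A.
- The columns (equivalently rows) of A are linearly independent.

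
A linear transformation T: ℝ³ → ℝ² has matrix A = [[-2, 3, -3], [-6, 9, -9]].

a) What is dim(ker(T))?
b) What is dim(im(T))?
dim(ker) = 2, dim(im) = 1

Observe that row 2 = 3 × row 1 (so the rows are linearly dependent).
Thus rank(A) = 1 (only one linearly independent row).
dim(im(T)) = rank(A) = 1.
By the rank-nullity theorem applied to T: ℝ³ → ℝ², rank(A) + nullity(A) = 3 (the domain dimension), so dim(ker(T)) = 3 - 1 = 2.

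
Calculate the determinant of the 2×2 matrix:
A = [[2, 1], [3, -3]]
-9

For A = [[a, b], [c, d]], det(A) = a*d - b*c.
det(A) = (2)*(-3) - (1)*(3) = -6 - 3 = -9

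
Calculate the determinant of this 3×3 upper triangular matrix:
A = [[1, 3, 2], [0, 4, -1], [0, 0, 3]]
12

The determinant of a triangular matrix is the product of its diagonal entries (the off-diagonal entries above the diagonal do not affect it).
det(A) = (1) * (4) * (3) = 12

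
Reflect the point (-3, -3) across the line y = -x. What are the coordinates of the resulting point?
(3, 3)

Reflection across line y = -x: (-3, -3) → (3, 3)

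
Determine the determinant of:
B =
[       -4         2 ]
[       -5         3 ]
det(B) = -2

For a 2×2 matrix [[a, b], [c, d]], det = a*d - b*c.
det(B) = (-4)*(3) - (2)*(-5) = -12 + 10 = -2.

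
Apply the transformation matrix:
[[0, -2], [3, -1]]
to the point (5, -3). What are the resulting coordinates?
(6, 18)

Matrix multiplication:
[[0, -2], [3, -1]] × [5, -3]ᵀ
= [0×5 + -2×-3, 3×5 + -1×-3]ᵀ
= [6.0000, 18.0000]ᵀ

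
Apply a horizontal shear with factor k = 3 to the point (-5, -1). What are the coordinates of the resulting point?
(-8, -1)

Shear matrix for horizontal shear with factor k = 3:
[[1, 3], [0, 1]]
Result: (-5, -1) → (-8, -1)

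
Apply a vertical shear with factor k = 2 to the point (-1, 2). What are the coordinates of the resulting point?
(-1, 0)

Shear matrix for vertical shear with factor k = 2:
[[1, 0], [2, 1]]
Result: (-1, 2) → (-1, 0)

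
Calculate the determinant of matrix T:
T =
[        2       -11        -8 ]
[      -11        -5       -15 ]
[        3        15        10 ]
det(T) = 835

Expand along row 0 (cofactor expansion): det(T) = a*(e*i - f*h) - b*(d*i - f*g) + c*(d*h - e*g), where the 3×3 is [[a, b, c], [d, e, f], [g, h, i]].
Minor M_00 = (-5)*(10) - (-15)*(15) = -50 + 225 = 175.
Minor M_01 = (-11)*(10) - (-15)*(3) = -110 + 45 = -65.
Minor M_02 = (-11)*(15) - (-5)*(3) = -165 + 15 = -150.
det(T) = (2)*(175) - (-11)*(-65) + (-8)*(-150) = 350 - 715 + 1200 = 835.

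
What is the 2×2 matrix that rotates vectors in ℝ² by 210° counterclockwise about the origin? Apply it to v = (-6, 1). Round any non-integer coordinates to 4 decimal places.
R = [[-√3/2, 1/2], [-1/2, -√3/2]]; R·v = (5.6962, 2.1340)

A counterclockwise rotation by angle θ in ℝ² has matrix R(θ) = [[cos θ, -sin θ], [sin θ, cos θ]].
For θ = 210°: cos θ = -√3/2, sin θ = -1/2.
R(210°) = [[-√3/2, 1/2], [-1/2, -√3/2]].
R·v = [-√3/2·-6 + (1/2)·1, -1/2·-6 + -√3/2·1] = (5.6962, 2.1340).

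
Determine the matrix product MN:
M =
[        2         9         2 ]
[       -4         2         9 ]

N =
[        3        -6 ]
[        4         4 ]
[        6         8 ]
MN =
[       54        40 ]
[       50       104 ]

Matrix multiplication: (MN)[i][j] = sum over k of M[i][k] * N[k][j].
  (MN)[0][0] = (2)*(3) + (9)*(4) + (2)*(6) = 54
  (MN)[0][1] = (2)*(-6) + (9)*(4) + (2)*(8) = 40
  (MN)[1][0] = (-4)*(3) + (2)*(4) + (9)*(6) = 50
  (MN)[1][1] = (-4)*(-6) + (2)*(4) + (9)*(8) = 104
MN =
[       54        40 ]
[       50       104 ]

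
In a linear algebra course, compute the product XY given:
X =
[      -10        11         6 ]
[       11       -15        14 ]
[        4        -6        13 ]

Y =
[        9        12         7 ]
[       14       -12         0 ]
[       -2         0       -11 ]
XY =
[       52      -252      -136 ]
[     -139       312       -77 ]
[      -74       120      -115 ]

Matrix multiplication: (XY)[i][j] = sum over k of X[i][k] * Y[k][j].
  (XY)[0][0] = (-10)*(9) + (11)*(14) + (6)*(-2) = 52
  (XY)[0][1] = (-10)*(12) + (11)*(-12) + (6)*(0) = -252
  (XY)[0][2] = (-10)*(7) + (11)*(0) + (6)*(-11) = -136
  (XY)[1][0] = (11)*(9) + (-15)*(14) + (14)*(-2) = -139
  (XY)[1][1] = (11)*(12) + (-15)*(-12) + (14)*(0) = 312
  (XY)[1][2] = (11)*(7) + (-15)*(0) + (14)*(-11) = -77
  (XY)[2][0] = (4)*(9) + (-6)*(14) + (13)*(-2) = -74
  (XY)[2][1] = (4)*(12) + (-6)*(-12) + (13)*(0) = 120
  (XY)[2][2] = (4)*(7) + (-6)*(0) + (13)*(-11) = -115
XY =
[       52      -252      -136 ]
[     -139       312       -77 ]
[      -74       120      -115 ]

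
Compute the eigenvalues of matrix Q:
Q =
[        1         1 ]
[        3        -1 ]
λ = -2, 2

Solve det(Q - λI) = 0. For a 2×2 matrix the characteristic equation is λ² - (trace)λ + det = 0.
trace(Q) = a + d = 1 - 1 = 0.
det(Q) = a*d - b*c = (1)*(-1) - (1)*(3) = -1 - 3 = -4.
Characteristic equation: λ² - (0)λ + (-4) = 0.
Discriminant = (0)² - 4*(-4) = 0 + 16 = 16.
λ = (0 ± √16) / 2 = (0 ± 4) / 2 = -2, 2.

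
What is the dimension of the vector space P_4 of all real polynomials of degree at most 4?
Dimension = 5

A polynomial of degree at most 4 can be written as a₀ + a₁x + a₂x² + … + a_4x^4, with 5 free coefficients a₀, …, a_4.
The set {1, x, x², …, x^4} is a basis: it spans P_4 (every such polynomial is a linear combination of these) and is linearly independent (a polynomial is zero iff all its coefficients are zero).
Therefore dim(P_4) = 4 + 1 = 5.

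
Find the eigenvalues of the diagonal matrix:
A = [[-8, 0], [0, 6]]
λ₁ = -8, λ₂ = 6

The characteristic polynomial of A is det(A - λI) = (-8 - λ)(6 - λ) = 0.
The roots are λ = -8 and λ = 6, so the eigenvalues are the diagonal entries.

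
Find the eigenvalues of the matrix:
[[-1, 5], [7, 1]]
λ = -6 and λ = 6

Characteristic equation: det(A - λI) = 0
λ² - (trace)λ + (det) = 0
λ² - (0)λ + (-36) = 0
λ² - 0λ - 36 = 0
Solving: λ = -6, 6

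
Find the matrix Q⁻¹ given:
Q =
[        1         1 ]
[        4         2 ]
det(Q) = -2
Q⁻¹ =
[       -1       1/2 ]
[        2      -1/2 ]

For a 2×2 matrix Q = [[a, b], [c, d]] with det(Q) ≠ 0, Q⁻¹ = (1/det(Q)) * [[d, -b], [-c, a]].
det(Q) = (1)*(2) - (1)*(4) = 2 - 4 = -2.
Q⁻¹ = (1/-2) * [[2, -1], [-4, 1]].
Dividing each entry by -2 and reducing:
Q⁻¹ =
[       -1       1/2 ]
[        2      -1/2 ]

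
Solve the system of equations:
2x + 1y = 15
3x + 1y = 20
x = 5, y = 5

Use elimination (row reduction):
Equation 1: 2x + 1y = 15.
Equation 2: 3x + 1y = 20.
Multiply Eq1 by 3 and Eq2 by 2: 6x + 3y = 45;  6x + 2y = 40.
Subtract: (-1)y = -5, so y = 5.
Back-substitute into Eq1: 2x + 1*(5) = 15, so x = 5.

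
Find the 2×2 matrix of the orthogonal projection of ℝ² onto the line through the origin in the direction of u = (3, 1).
[[9/10, 3/10], [3/10, 1/10]]

The orthogonal projection onto the line spanned by a nonzero vector u = (a, b) has matrix P = (u uᵀ) / (uᵀ u) = (1/(a² + b²)) · [[a², ab], [ab, b²]].
Here u = (3, 1), so a² + b² = 9 + 1 = 10.
P = (1/10) · [[9, 3], [3, 1]] = [[9/10, 3/10], [3/10, 1/10]].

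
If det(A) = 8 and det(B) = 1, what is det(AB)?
8

Use the multiplicative property of determinants: det(AB) = det(A)*det(B).
det(AB) = (8)*(1) = 8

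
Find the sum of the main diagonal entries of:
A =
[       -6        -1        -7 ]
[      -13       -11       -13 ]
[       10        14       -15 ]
tr(A) = -6 - 11 - 15 = -32

The trace of a square matrix is the sum of its diagonal entries.
Diagonal entries of A: A[0][0] = -6, A[1][1] = -11, A[2][2] = -15.
tr(A) = -6 - 11 - 15 = -32.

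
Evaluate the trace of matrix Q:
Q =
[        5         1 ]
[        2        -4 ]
tr(Q) = 5 - 4 = 1

The trace of a square matrix is the sum of its diagonal entries.
Diagonal entries of Q: Q[0][0] = 5, Q[1][1] = -4.
tr(Q) = 5 - 4 = 1.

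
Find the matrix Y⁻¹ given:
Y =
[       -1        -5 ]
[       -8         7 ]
det(Y) = -47
Y⁻¹ =
[    -7/47     -5/47 ]
[    -8/47      1/47 ]

For a 2×2 matrix Y = [[a, b], [c, d]] with det(Y) ≠ 0, Y⁻¹ = (1/det(Y)) * [[d, -b], [-c, a]].
det(Y) = (-1)*(7) - (-5)*(-8) = -7 - 40 = -47.
Y⁻¹ = (1/-47) * [[7, 5], [8, -1]].
Dividing each entry by -47 and reducing:
Y⁻¹ =
[    -7/47     -5/47 ]
[    -8/47      1/47 ]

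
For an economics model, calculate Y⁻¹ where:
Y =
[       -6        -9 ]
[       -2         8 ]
det(Y) = -66
Y⁻¹ =
[    -4/33     -3/22 ]
[    -1/33      1/11 ]

For a 2×2 matrix Y = [[a, b], [c, d]] with det(Y) ≠ 0, Y⁻¹ = (1/det(Y)) * [[d, -b], [-c, a]].
det(Y) = (-6)*(8) - (-9)*(-2) = -48 - 18 = -66.
Y⁻¹ = (1/-66) * [[8, 9], [2, -6]].
Dividing each entry by -66 and reducing:
Y⁻¹ =
[    -4/33     -3/22 ]
[    -1/33      1/11 ]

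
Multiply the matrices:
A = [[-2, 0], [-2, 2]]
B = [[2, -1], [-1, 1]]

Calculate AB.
[[-4, 2], [-6, 4]]

Each entry (i,j) of AB = sum over k of A[i][k]*B[k][j].
(AB)[0][0] = (-2)*(2) + (0)*(-1) = -4
(AB)[0][1] = (-2)*(-1) + (0)*(1) = 2
(AB)[1][0] = (-2)*(2) + (2)*(-1) = -6
(AB)[1][1] = (-2)*(-1) + (2)*(1) = 4
AB = [[-4, 2], [-6, 4]]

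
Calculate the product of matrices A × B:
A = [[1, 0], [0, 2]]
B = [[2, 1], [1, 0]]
[[2, 1], [2, 0]]

Matrix multiplication:
C[0][0] = 1×2 + 0×1 = 2
C[0][1] = 1×1 + 0×0 = 1
C[1][0] = 0×2 + 2×1 = 2
C[1][1] = 0×1 + 2×0 = 0
Result: [[2, 1], [2, 0]]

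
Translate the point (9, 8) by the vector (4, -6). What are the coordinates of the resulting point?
(13, 2)

Translation by (4, -6):
x' = 9 + 4 = 13
y' = 8 + -6 = 2
Homogeneous matrix: [[1, 0, 4], [0, 1, -6], [0, 0, 1]]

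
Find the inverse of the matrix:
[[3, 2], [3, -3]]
[[1/5, 2/15], [1/5, -1/5]]

For [[a,b],[c,d]], inverse = (1/det)·[[d,-b],[-c,a]]
det = 3·-3 - 2·3 = -15
Inverse = (1/-15)·[[-3, -2], [-3, 3]]
        = [[1/5, 2/15], [1/5, -1/5]]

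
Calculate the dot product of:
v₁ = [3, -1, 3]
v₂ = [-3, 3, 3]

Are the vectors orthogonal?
-3, No

The dot product is the sum of products of corresponding components.
v₁·v₂ = (3)*(-3) + (-1)*(3) + (3)*(3) = -9 - 3 + 9 = -3.
Two vectors are orthogonal iff their dot product is 0; here the dot product is -3, so the vectors are not orthogonal.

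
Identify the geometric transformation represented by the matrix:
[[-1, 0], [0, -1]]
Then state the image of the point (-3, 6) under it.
rotation by 180° (or reflection through origin); image of (-3, 6) is (3, -6)

This matches the form [[cos θ, -sin θ], [sin θ, cos θ]] of a rotation matrix; reading off cos θ and sin θ gives the angle.
The matrix [[-1, 0], [0, -1]] represents: rotation by 180° (or reflection through origin).
Applying it to (-3, 6): [-1·-3 + 0·6, 0·-3 + -1·6] = (3, -6).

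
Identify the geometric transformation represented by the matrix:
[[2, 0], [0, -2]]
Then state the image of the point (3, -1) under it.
non-uniform scaling by (2, -2); image of (3, -1) is (6, 2)

This is diagonal with distinct entries, so it scales the x-axis by 2 and the y-axis by -2.
The matrix [[2, 0], [0, -2]] represents: non-uniform scaling by (2, -2).
Applying it to (3, -1): [2·3 + 0·-1, 0·3 + -2·-1] = (6, 2).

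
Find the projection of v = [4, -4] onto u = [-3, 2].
[60/13, -40/13]

The projection of v onto u is proj_u(v) = ((v·u) / (u·u)) · u.
v·u = (4)*(-3) + (-4)*(2) = -20.
u·u = (-3)*(-3) + (2)*(2) = 13.
coefficient = -20 / 13 = -20/13.
proj_u(v) = -20/13 · [-3, 2] = [60/13, -40/13].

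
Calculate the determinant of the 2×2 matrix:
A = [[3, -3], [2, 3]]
15

For A = [[a, b], [c, d]], det(A) = a*d - b*c.
det(A) = (3)*(3) - (-3)*(2) = 9 - -6 = 15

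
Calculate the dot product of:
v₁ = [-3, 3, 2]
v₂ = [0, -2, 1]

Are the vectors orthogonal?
-4, No

The dot product is the sum of products of corresponding components.
v₁·v₂ = (-3)*(0) + (3)*(-2) + (2)*(1) = 0 - 6 + 2 = -4.
Two vectors are orthogonal iff their dot product is 0; here the dot product is -4, so the vectors are not orthogonal.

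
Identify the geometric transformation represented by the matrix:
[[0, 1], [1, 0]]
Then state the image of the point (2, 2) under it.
reflection across the line y = x; image of (2, 2) is (2, 2)

This is a symmetric orthogonal matrix with determinant -1, which characterizes a reflection in ℝ².
The matrix [[0, 1], [1, 0]] represents: reflection across the line y = x.
Applying it to (2, 2): [0·2 + 1·2, 1·2 + 0·2] = (2, 2).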